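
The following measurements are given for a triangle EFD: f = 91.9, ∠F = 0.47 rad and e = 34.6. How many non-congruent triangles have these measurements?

1

e·sin F = 34.6·sin(0.47 rad) ≈ 15.67.
Since f ≥ e, exactly one triangle exists.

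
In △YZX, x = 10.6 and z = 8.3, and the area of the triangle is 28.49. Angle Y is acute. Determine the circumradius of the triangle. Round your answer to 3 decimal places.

From area = ½·z·x·sin Y, we get sin Y = 2·area/(z·x) ≈ 0.64765.
Taking the acute solution, ∠Y ≈ 40.36°.
Law of cosines then gives y ≈ 6.8687.
Circumradius = y/(2 sin Y) ≈ 5.3028.

R ≈ 5.303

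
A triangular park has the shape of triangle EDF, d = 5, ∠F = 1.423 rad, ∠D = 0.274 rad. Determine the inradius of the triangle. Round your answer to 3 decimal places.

The third angle is ∠E = π − ∠D − ∠F = 1.445 rad.
Law of sines: e = d·sin E/sin D ≈ 18.332.
Law of sines: f = d·sin F/sin D ≈ 18.277.
Area = ½·d·e·sin F ≈ 45.329.
Semiperimeter s = (18.332+5+18.277)/2 = 20.804.
Inradius = area/s = 45.329/20.804 ≈ 2.1788.

r ≈ 2.179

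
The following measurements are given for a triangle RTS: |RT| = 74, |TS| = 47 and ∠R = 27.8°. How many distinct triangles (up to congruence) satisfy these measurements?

2

|RT|·sin R = 74·sin(27.8°) ≈ 34.51.
Since |RT| sin R < |TS| < |RT| (34.51 < 47 < 74), two triangles exist.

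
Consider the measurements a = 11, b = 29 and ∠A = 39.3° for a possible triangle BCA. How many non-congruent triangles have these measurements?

b·sin A = 29·sin(39.3°) ≈ 18.37.
Since a = 11 < 18.37 = b sin A, no triangle exists.

0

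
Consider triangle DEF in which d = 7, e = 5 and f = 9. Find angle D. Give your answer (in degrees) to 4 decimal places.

∠D ≈ 50.7035°

By the law of cosines, cos D = (e² + f² − d²) / (2·e·f) ≈ 0.63333, so ∠D ≈ 50.70°.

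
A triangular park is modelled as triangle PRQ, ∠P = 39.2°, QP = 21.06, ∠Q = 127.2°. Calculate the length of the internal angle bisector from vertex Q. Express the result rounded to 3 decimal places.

The third angle is ∠R = 180° − ∠Q − ∠P = 13.60°.
Law of sines: RQ = QP·sin P/sin R ≈ 56.606.
Law of sines: PR = QP·sin Q/sin R ≈ 71.339.
The bisector from Q has length 2·RQ·QP·cos(∠Q/2)/(RQ+QP) ≈ 13.65.

t_Q ≈ 13.650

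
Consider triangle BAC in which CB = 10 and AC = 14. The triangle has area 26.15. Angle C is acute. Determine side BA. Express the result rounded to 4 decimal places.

6.0226

From area = ½·AC·CB·sin C, we get sin C = 2·area/(AC·CB) ≈ 0.37357.
Taking the acute solution, ∠C ≈ 21.94°.
Law of cosines then gives BA ≈ 6.0226.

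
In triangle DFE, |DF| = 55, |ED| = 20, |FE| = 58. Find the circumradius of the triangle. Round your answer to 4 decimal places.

By the law of cosines, cos D = (|ED|² + |DF|² − |FE|²) / (2·|ED|·|DF|) ≈ 0.02773, so ∠D ≈ 88.41°.
Circumradius = |FE|/(2 sin D) ≈ 29.011.

29.0112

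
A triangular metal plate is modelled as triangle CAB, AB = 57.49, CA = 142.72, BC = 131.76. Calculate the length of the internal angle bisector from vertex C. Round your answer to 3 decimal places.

By the law of cosines, cos C = (BC² + CA² − AB²) / (2·BC·CA) ≈ 0.91531, so ∠C ≈ 23.75°.
The bisector from C has length 2·BC·CA·cos(∠C/2)/(BC+CA) ≈ 134.09.

134.089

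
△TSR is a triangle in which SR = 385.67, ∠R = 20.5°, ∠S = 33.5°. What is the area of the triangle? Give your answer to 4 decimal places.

area ≈ 17768.8315

The third angle is ∠T = 180° − ∠S − ∠R = 126.00°.
Law of sines: RT = SR·sin S/sin T ≈ 263.12.
Law of sines: TS = SR·sin R/sin T ≈ 166.95.
Area = ½·SR·RT·sin R ≈ 17769.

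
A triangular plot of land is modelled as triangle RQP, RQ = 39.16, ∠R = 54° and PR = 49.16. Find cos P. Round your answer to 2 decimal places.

By the law of cosines, QP² = PR² + RQ² − 2·PR·RQ·cos R = 1687.1, so QP ≈ 41.074.
Law of cosines again: cos P = (QP² + PR² − RQ²)/(2·QP·PR) ≈ 0.63646, so ∠P ≈ 50.47°.

cos P ≈ 0.64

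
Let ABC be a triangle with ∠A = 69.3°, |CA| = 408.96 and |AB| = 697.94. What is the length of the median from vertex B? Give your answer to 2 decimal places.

m_B ≈ 654.25

By the law of cosines, |BC|² = |CA|² + |AB|² − 2·|CA|·|AB|·cos A = 4.5258e+05, so |BC| ≈ 672.74.
Median from B: ½√(2·|AB|² + 2·|BC|² − |CA|²) ≈ 654.25.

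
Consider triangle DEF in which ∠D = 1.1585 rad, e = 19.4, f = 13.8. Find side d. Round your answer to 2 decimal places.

18.77

By the law of cosines, d² = e² + f² − 2·e·f·cos D = 352.24, so d ≈ 18.768.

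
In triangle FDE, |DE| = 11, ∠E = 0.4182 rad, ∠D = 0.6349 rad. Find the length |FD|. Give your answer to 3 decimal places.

5.141

The third angle is ∠F = π − ∠D − ∠E = 2.0885 rad.
Law of sines: |FD| = |DE|·sin E/sin F ≈ 5.1409.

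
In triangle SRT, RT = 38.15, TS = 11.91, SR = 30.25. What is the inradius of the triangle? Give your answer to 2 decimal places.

r ≈ 3.74

Semiperimeter s = (38.15 + 11.91 + 30.25)/2 = 40.155.
Heron's formula: area = √(40.155·2.005·28.245·9.905) ≈ 150.08.
Inradius = area/s = 150.08/40.155 ≈ 3.7375.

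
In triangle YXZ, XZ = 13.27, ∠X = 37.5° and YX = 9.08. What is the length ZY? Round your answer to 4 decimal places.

By the law of cosines, ZY² = YX² + XZ² − 2·YX·XZ·cos X = 67.354, so ZY ≈ 8.207.

8.2070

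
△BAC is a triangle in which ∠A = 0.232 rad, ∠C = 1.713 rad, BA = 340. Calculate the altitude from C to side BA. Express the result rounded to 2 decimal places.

h_C ≈ 73.51

The third angle is ∠B = π − ∠A − ∠C = 1.197 rad.
Law of sines: AC = BA·sin B/sin C ≈ 319.7.
Law of sines: CB = BA·sin A/sin C ≈ 78.971.
Area = ½·BA·AC·sin A ≈ 12496.
The altitude from C has length 2·area/BA ≈ 73.507.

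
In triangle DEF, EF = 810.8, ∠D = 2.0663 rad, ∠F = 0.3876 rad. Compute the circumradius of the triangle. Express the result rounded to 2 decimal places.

The third angle is ∠E = π − ∠F − ∠D = 0.6877 rad.
Law of sines: FD = EF·sin E/sin D ≈ 585.02.
Law of sines: DE = EF·sin F/sin D ≈ 348.35.
Circumradius = EF/(2 sin D) ≈ 460.82.

R ≈ 460.82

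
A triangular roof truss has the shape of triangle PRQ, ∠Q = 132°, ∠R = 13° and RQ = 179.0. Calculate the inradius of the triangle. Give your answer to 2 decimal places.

The third angle is ∠P = 180° − ∠R − ∠Q = 35.00°.
Law of sines: QP = RQ·sin R/sin P ≈ 70.202.
Law of sines: PR = RQ·sin Q/sin P ≈ 231.92.
Area = ½·RQ·QP·sin Q ≈ 4669.2.
Semiperimeter s = (179+70.202+231.92)/2 = 240.56.
Inradius = area/s = 4669.2/240.56 ≈ 19.41.

r ≈ 19.41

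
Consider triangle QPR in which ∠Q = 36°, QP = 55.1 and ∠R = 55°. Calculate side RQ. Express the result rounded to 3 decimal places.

The third angle is ∠P = 180° − ∠R − ∠Q = 89.00°.
Law of sines: RQ = QP·sin P/sin R ≈ 67.254.

67.254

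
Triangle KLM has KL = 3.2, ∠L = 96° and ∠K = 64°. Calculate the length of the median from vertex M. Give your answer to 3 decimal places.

8.723

The third angle is ∠M = 180° − ∠K − ∠L = 20.00°.
Law of sines: LM = KL·sin K/sin M ≈ 8.4093.
Law of sines: MK = KL·sin L/sin M ≈ 9.3049.
Median from M: ½√(2·LM² + 2·MK² − KL²) ≈ 8.7229.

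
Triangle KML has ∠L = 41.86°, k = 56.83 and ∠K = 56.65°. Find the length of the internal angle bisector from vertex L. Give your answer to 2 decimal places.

The third angle is ∠M = 180° − ∠L − ∠K = 81.49°.
Law of sines: m = k·sin M/sin K ≈ 67.284.
Law of sines: l = k·sin L/sin K ≈ 45.399.
The bisector from L has length 2·k·m·cos(∠L/2)/(k+m) ≈ 57.551.

57.55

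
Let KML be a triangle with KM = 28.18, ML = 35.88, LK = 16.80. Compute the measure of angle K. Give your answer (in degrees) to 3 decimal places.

By the law of cosines, cos K = (LK² + KM² − ML²) / (2·LK·KM) ≈ -0.22287, so ∠K ≈ 102.88°.

∠K ≈ 102.878°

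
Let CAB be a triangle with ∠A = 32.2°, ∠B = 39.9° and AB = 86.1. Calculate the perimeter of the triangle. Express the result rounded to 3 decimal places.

perimeter ≈ 192.353

The third angle is ∠C = 180° − ∠A − ∠B = 107.90°.
Law of sines: BC = AB·sin A/sin C ≈ 48.214.
Law of sines: CA = AB·sin B/sin C ≈ 58.038.
Semiperimeter s = (86.1+48.214+58.038)/2 = 96.176.
Perimeter = 86.1 + 48.214 + 58.038 = 192.35.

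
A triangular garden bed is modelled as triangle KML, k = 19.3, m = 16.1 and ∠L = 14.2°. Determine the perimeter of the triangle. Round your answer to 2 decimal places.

perimeter ≈ 40.81

By the law of cosines, l² = k² + m² − 2·k·m·cos L = 29.228, so l ≈ 5.4063.
Semiperimeter s = (19.3+16.1+5.4063)/2 = 20.403.
Perimeter = 19.3 + 16.1 + 5.4063 = 40.806.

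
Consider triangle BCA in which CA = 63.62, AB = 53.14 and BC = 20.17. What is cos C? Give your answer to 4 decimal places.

cos C ≈ 0.6353

By the law of cosines, cos C = (BC² + CA² − AB²) / (2·BC·CA) ≈ 0.63531, so ∠C ≈ 50.56°.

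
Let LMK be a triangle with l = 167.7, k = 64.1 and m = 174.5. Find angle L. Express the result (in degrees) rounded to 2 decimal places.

By the law of cosines, cos L = (m² + k² − l²) / (2·m·k) ≈ 0.28768, so ∠L ≈ 73.28°.

∠L ≈ 73.28°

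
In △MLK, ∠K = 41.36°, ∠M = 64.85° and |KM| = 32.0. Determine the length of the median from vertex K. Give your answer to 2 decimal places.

m_K ≈ 29.08

The third angle is ∠L = 180° − ∠K − ∠M = 73.79°.
Law of sines: |LK| = |KM|·sin M/sin L ≈ 30.166.
Law of sines: |ML| = |KM|·sin K/sin L ≈ 22.021.
Median from K: ½√(2·|LK|² + 2·|KM|² − |ML|²) ≈ 29.082.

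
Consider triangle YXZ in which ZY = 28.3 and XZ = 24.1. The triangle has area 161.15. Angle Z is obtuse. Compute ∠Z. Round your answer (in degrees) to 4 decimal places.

∠Z ≈ 151.7994°

From area = ½·XZ·ZY·sin Z, we get sin Z = 2·area/(XZ·ZY) ≈ 0.47256.
Taking the obtuse solution, ∠Z ≈ 151.80°.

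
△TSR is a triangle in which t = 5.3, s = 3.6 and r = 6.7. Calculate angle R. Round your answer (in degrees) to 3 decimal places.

∠R ≈ 95.775°

By the law of cosines, cos R = (t² + s² − r²) / (2·t·s) ≈ -0.10063, so ∠R ≈ 95.78°.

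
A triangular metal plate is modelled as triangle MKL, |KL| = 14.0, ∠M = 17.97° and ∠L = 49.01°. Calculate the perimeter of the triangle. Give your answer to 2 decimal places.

The third angle is ∠K = 180° − ∠L − ∠M = 113.02°.
Law of sines: |LM| = |KL|·sin K/sin M ≈ 41.765.
Law of sines: |MK| = |KL|·sin L/sin M ≈ 34.252.
Semiperimeter s = (14+41.765+34.252)/2 = 45.009.
Perimeter = 14 + 41.765 + 34.252 = 90.017.

90.02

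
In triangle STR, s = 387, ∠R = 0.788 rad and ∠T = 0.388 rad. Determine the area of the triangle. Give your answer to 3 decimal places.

The third angle is ∠S = π − ∠T − ∠R = 1.966 rad.
Law of sines: t = s·sin T/sin S ≈ 158.62.
Law of sines: r = s·sin R/sin S ≈ 297.23.
Area = ½·s·t·sin R ≈ 21759.

area ≈ 21759.394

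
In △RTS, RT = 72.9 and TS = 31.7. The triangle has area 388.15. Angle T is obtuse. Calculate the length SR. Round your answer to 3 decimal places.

103.308

From area = ½·RT·TS·sin T, we get sin T = 2·area/(RT·TS) ≈ 0.33593.
Taking the obtuse solution, ∠T ≈ 160.37°.
Law of cosines then gives SR ≈ 103.31.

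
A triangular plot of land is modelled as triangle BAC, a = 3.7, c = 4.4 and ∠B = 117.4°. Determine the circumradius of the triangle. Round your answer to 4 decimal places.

By the law of cosines, b² = a² + c² − 2·a·c·cos B = 48.034, so b ≈ 6.9307.
Area = ½·a·c·sin B ≈ 7.2268.
Circumradius = b/(2 sin B) ≈ 3.9032.

3.9032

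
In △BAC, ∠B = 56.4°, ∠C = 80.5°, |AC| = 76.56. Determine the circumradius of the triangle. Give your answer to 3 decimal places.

The third angle is ∠A = 180° − ∠C − ∠B = 43.10°.
Law of sines: |CB| = |AC|·sin A/sin B ≈ 62.805.
Law of sines: |BA| = |AC|·sin C/sin B ≈ 90.657.
Circumradius = |AC|/(2 sin B) ≈ 45.959.

R ≈ 45.959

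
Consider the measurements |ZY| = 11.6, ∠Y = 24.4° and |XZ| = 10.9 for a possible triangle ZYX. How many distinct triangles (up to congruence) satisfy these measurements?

|ZY|·sin Y = 11.6·sin(24.4°) ≈ 4.792.
Since |ZY| sin Y < |XZ| < |ZY| (4.792 < 10.9 < 11.6), two triangles exist.

2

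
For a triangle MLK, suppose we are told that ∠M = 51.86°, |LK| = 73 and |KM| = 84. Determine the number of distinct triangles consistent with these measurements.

|KM|·sin M = 84·sin(51.86°) ≈ 66.07.
Since |KM| sin M < |LK| < |KM| (66.07 < 73 < 84), two triangles exist.

2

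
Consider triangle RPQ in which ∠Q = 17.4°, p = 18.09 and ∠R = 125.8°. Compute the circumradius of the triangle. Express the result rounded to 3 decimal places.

15.100

The third angle is ∠P = 180° − ∠Q − ∠R = 36.80°.
Law of sines: r = p·sin R/sin P ≈ 24.493.
Law of sines: q = p·sin Q/sin P ≈ 9.0308.
Circumradius = p/(2 sin P) ≈ 15.1.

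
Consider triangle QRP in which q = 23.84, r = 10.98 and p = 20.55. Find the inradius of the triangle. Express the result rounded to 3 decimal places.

Semiperimeter s = (23.84 + 10.98 + 20.55)/2 = 27.685.
Heron's formula: area = √(27.685·3.845·16.705·7.135) ≈ 112.64.
Inradius = area/s = 112.64/27.685 ≈ 4.0686.

4.069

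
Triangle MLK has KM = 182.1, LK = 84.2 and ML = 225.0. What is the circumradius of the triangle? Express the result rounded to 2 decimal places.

119.55

By the law of cosines, cos M = (KM² + ML² − LK²) / (2·KM·ML) ≈ 0.93594, so ∠M ≈ 20.62°.
Circumradius = LK/(2 sin M) ≈ 119.55.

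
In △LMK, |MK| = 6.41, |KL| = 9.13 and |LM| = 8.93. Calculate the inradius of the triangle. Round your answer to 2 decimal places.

Semiperimeter s = (6.41 + 9.13 + 8.93)/2 = 12.235.
Heron's formula: area = √(12.235·5.825·3.105·3.305) ≈ 27.044.
Inradius = area/s = 27.044/12.235 ≈ 2.2104.

2.21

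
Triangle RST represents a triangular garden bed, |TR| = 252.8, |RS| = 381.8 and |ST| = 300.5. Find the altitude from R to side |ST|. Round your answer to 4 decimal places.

252.4099

Semiperimeter s = (300.5 + 252.8 + 381.8)/2 = 467.55.
Heron's formula: area = √(467.55·167.05·214.75·85.75) ≈ 37925.
The altitude from R has length 2·area/|ST| ≈ 252.41.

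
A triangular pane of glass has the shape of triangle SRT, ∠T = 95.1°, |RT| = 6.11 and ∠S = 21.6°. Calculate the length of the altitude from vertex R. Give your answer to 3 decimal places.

6.086

The third angle is ∠R = 180° − ∠T − ∠S = 63.30°.
Law of sines: |TS| = |RT|·sin R/sin S ≈ 14.828.
Law of sines: |SR| = |RT|·sin T/sin S ≈ 16.532.
Area = ½·|RT|·|TS|·sin T ≈ 45.12.
The altitude from R has length 2·area/|TS| ≈ 6.0858.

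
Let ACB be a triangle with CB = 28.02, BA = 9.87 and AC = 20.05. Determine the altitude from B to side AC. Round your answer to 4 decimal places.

Semiperimeter s = (28.02 + 9.87 + 20.05)/2 = 28.97.
Heron's formula: area = √(28.97·0.95·19.1·8.92) ≈ 68.475.
The altitude from B has length 2·area/AC ≈ 6.8305.

h_B ≈ 6.8305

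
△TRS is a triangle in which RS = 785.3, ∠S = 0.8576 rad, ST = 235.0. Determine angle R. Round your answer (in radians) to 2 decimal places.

By the law of cosines, TR² = RS² + ST² − 2·RS·ST·cos S = 4.3044e+05, so TR ≈ 656.08.
Law of cosines again: cos R = (TR² + RS² − ST²)/(2·TR·RS) ≈ 0.96261, so ∠R ≈ 0.2743 rad.

0.27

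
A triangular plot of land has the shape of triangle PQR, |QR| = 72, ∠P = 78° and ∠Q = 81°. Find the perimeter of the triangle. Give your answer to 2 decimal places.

perimeter ≈ 171.08

The third angle is ∠R = 180° − ∠P − ∠Q = 21.00°.
Law of sines: |RP| = |QR|·sin Q/sin P ≈ 72.702.
Law of sines: |PQ| = |QR|·sin R/sin P ≈ 26.379.
Semiperimeter s = (72+72.702+26.379)/2 = 85.541.
Perimeter = 72 + 72.702 + 26.379 = 171.08.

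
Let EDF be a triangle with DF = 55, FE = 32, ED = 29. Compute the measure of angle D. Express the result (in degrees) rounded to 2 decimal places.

27.01

By the law of cosines, cos D = (ED² + DF² − FE²) / (2·ED·DF) ≈ 0.89091, so ∠D ≈ 27.01°.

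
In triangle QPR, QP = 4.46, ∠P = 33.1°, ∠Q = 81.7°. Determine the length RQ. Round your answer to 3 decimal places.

The third angle is ∠R = 180° − ∠Q − ∠P = 65.20°.
Law of sines: RQ = QP·sin P/sin R ≈ 2.6831.

2.683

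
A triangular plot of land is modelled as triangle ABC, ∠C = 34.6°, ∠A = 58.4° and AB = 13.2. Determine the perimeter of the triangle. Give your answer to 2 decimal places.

56.21

The third angle is ∠B = 180° − ∠C − ∠A = 87.00°.
Law of sines: BC = AB·sin A/sin C ≈ 19.799.
Law of sines: CA = AB·sin B/sin C ≈ 23.214.
Semiperimeter s = (19.799+23.214+13.2)/2 = 28.107.
Perimeter = 19.799 + 23.214 + 13.2 = 56.213.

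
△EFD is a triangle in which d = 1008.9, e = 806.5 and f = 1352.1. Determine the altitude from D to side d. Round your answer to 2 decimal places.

Semiperimeter s = (806.5 + 1352.1 + 1008.9)/2 = 1583.8.
Heron's formula: area = √(1583.8·777.25·231.65·574.85) ≈ 4.0487e+05.
The altitude from D has length 2·area/d ≈ 802.6.

h_D ≈ 802.60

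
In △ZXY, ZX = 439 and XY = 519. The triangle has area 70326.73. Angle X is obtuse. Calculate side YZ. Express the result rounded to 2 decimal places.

From area = ½·ZX·XY·sin X, we get sin X = 2·area/(ZX·XY) ≈ 0.61733.
Taking the obtuse solution, ∠X ≈ 141.88°.
Law of cosines then gives YZ ≈ 905.85.

905.85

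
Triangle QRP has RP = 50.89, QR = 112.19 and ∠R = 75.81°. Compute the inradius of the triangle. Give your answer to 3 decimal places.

20.177

By the law of cosines, PQ² = QR² + RP² − 2·QR·RP·cos R = 12377, so PQ ≈ 111.25.
Area = ½·QR·RP·sin R ≈ 2767.6.
Semiperimeter s = (50.89+111.25+112.19)/2 = 137.17.
Inradius = area/s = 2767.6/137.17 ≈ 20.177.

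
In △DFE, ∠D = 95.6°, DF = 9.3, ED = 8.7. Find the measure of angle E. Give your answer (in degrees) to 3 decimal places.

43.931

By the law of cosines, FE² = ED² + DF² − 2·ED·DF·cos D = 177.97, so FE ≈ 13.341.
Law of cosines again: cos E = (FE² + ED² − DF²)/(2·FE·ED) ≈ 0.72017, so ∠E ≈ 43.93°.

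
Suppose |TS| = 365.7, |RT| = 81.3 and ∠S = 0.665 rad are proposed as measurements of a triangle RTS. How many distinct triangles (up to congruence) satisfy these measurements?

0

|TS|·sin S = 365.7·sin(0.665 rad) ≈ 225.7.
Since |RT| = 81.3 < 225.7 = |TS| sin S, no triangle exists.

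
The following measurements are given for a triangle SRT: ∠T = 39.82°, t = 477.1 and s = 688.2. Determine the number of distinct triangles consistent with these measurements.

2

s·sin T = 688.2·sin(39.82°) ≈ 440.7.
Since s sin T < t < s (440.7 < 477.1 < 688.2), two triangles exist.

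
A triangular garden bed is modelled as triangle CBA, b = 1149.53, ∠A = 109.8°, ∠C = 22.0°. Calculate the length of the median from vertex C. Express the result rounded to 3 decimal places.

m_C ≈ 1276.623

The third angle is ∠B = 180° − ∠A − ∠C = 48.20°.
Law of sines: c = b·sin C/sin B ≈ 577.65.
Law of sines: a = b·sin A/sin B ≈ 1450.8.
Median from C: ½√(2·b² + 2·a² − c²) ≈ 1276.6.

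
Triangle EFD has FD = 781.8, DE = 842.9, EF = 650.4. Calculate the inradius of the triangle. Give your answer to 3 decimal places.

Semiperimeter s = (781.8 + 842.9 + 650.4)/2 = 1137.5.
Heron's formula: area = √(1137.5·355.75·294.65·487.15) ≈ 2.4101e+05.
Inradius = area/s = 2.4101e+05/1137.5 ≈ 211.87.

r ≈ 211.871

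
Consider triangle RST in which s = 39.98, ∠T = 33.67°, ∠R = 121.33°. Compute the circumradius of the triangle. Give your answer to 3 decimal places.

The third angle is ∠S = 180° − ∠T − ∠R = 25.00°.
Law of sines: r = s·sin R/sin S ≈ 80.807.
Law of sines: t = s·sin T/sin S ≈ 52.447.
Circumradius = s/(2 sin S) ≈ 47.3.

47.300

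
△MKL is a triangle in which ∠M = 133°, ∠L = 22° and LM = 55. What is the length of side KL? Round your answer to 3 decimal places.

95.179

The third angle is ∠K = 180° − ∠L − ∠M = 25.00°.
Law of sines: KL = LM·sin M/sin K ≈ 95.179.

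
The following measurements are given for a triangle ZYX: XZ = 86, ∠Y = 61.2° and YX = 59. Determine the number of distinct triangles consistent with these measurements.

1

YX·sin Y = 59·sin(61.2°) ≈ 51.7.
Since XZ ≥ YX, exactly one triangle exists.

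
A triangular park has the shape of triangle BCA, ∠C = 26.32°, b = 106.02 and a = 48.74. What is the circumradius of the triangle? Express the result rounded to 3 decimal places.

R ≈ 74.397

By the law of cosines, c² = a² + b² − 2·a·b·cos C = 4352.4, so c ≈ 65.973.
Area = ½·a·b·sin C ≈ 1145.6.
Circumradius = c/(2 sin C) ≈ 74.397.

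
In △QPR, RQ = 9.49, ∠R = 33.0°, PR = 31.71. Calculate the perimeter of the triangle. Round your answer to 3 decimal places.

perimeter ≈ 65.507

By the law of cosines, QP² = PR² + RQ² − 2·PR·RQ·cos R = 590.83, so QP ≈ 24.307.
Semiperimeter s = (31.71+9.49+24.307)/2 = 32.753.
Perimeter = 31.71 + 9.49 + 24.307 = 65.507.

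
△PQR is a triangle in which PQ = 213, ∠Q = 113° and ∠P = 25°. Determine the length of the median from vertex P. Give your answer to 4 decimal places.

The third angle is ∠R = 180° − ∠P − ∠Q = 42.00°.
Law of sines: QR = PQ·sin P/sin R ≈ 134.53.
Law of sines: RP = PQ·sin Q/sin R ≈ 293.02.
Median from P: ½√(2·RP² + 2·PQ² − QR²) ≈ 247.16.

m_P ≈ 247.1636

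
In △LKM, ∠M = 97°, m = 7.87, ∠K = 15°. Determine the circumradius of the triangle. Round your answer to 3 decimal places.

The third angle is ∠L = 180° − ∠K − ∠M = 68.00°.
Law of sines: l = m·sin L/sin M ≈ 7.3517.
Law of sines: k = m·sin K/sin M ≈ 2.0522.
Circumradius = m/(2 sin M) ≈ 3.9646.

3.965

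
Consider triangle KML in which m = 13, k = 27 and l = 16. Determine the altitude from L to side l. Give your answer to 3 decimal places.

8.874

Semiperimeter s = (27 + 13 + 16)/2 = 28.
Heron's formula: area = √(28·1·15·12) ≈ 70.993.
The altitude from L has length 2·area/l ≈ 8.8741.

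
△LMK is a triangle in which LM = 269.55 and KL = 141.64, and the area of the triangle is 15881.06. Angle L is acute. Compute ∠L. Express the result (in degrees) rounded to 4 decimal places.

From area = ½·KL·LM·sin L, we get sin L = 2·area/(KL·LM) ≈ 0.83193.
Taking the acute solution, ∠L ≈ 56.30°.

∠L ≈ 56.2970°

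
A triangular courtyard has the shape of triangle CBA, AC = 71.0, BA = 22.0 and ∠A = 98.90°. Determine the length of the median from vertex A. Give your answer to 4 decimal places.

35.5024

By the law of cosines, CB² = BA² + AC² − 2·BA·AC·cos A = 6008.3, so CB ≈ 77.513.
Median from A: ½√(2·BA² + 2·AC² − CB²) ≈ 35.502.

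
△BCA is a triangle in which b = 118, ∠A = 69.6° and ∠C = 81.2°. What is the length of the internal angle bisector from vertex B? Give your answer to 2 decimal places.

The third angle is ∠B = 180° − ∠C − ∠A = 29.20°.
Law of sines: c = b·sin C/sin B ≈ 239.03.
Law of sines: a = b·sin A/sin B ≈ 226.7.
The bisector from B has length 2·c·a·cos(∠B/2)/(c+a) ≈ 225.19.

225.19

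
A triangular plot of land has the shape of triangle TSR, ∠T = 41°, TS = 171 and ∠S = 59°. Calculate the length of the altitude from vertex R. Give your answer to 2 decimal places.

The third angle is ∠R = 180° − ∠T − ∠S = 80.00°.
Law of sines: SR = TS·sin T/sin R ≈ 113.92.
Law of sines: RT = TS·sin S/sin R ≈ 148.84.
Area = ½·TS·SR·sin S ≈ 8348.7.
The altitude from R has length 2·area/TS ≈ 97.646.

h_R ≈ 97.65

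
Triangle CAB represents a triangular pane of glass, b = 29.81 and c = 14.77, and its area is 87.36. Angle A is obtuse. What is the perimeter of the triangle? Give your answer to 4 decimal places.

perimeter ≈ 88.3416

From area = ½·b·c·sin A, we get sin A = 2·area/(b·c) ≈ 0.39683.
Taking the obtuse solution, ∠A ≈ 156.62°.
Law of cosines then gives a ≈ 43.762.
Perimeter = 14.77 + 43.762 + 29.81 = 88.342.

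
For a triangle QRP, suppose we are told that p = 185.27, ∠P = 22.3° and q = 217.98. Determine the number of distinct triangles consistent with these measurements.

q·sin P = 217.98·sin(22.3°) ≈ 82.71.
Since q sin P < p < q (82.71 < 185.27 < 217.98), two triangles exist.

2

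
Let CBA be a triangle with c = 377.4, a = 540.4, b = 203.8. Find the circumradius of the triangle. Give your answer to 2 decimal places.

By the law of cosines, cos C = (b² + a² − c²) / (2·b·a) ≈ 0.86775, so ∠C ≈ 29.80°.
Circumradius = c/(2 sin C) ≈ 379.67.

R ≈ 379.67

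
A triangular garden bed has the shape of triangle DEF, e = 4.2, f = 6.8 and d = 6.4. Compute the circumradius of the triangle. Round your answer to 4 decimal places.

R ≈ 3.4936

By the law of cosines, cos D = (e² + f² − d²) / (2·e·f) ≈ 0.40126, so ∠D ≈ 66.34°.
Circumradius = d/(2 sin D) ≈ 3.4936.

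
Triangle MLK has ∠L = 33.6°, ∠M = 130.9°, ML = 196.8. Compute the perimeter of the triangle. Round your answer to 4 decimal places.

1160.9558

The third angle is ∠K = 180° − ∠M − ∠L = 15.50°.
Law of sines: LK = ML·sin M/sin K ≈ 556.63.
Law of sines: KM = ML·sin L/sin K ≈ 407.53.
Semiperimeter s = (556.63+407.53+196.8)/2 = 580.48.
Perimeter = 556.63 + 407.53 + 196.8 = 1161.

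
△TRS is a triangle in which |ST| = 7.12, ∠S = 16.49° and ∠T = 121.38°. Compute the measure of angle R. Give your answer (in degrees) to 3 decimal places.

42.130

The third angle is ∠R = 180° − ∠S − ∠T = 42.13°.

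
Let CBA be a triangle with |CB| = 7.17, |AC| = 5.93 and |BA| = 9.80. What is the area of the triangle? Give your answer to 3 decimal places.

Semiperimeter s = (9.8 + 5.93 + 7.17)/2 = 11.45.
Heron's formula: area = √(11.45·1.65·5.52·4.28) ≈ 21.127.

21.127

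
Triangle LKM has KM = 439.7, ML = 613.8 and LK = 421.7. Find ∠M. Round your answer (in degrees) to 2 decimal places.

By the law of cosines, cos M = (KM² + ML² − LK²) / (2·KM·ML) ≈ 0.72670, so ∠M ≈ 43.39°.

∠M ≈ 43.39°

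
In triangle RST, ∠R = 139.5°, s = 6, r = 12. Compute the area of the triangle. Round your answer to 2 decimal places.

Law of sines: sin S = s·sin R/r ≈ 0.32472.
Since r ≥ s, only the acute value applies: ∠S ≈ 18.95°.
Then ∠T = 180° − ∠R − ∠S ≈ 21.55°.
Law of sines gives t = r·sin T/sin R ≈ 6.7873.
Area = ½·r·s·sin T ≈ 13.224.

13.22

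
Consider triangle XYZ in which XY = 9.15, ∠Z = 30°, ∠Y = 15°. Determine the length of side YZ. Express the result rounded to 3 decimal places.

12.940

The third angle is ∠X = 180° − ∠Y − ∠Z = 135.00°.
Law of sines: YZ = XY·sin X/sin Z ≈ 12.94.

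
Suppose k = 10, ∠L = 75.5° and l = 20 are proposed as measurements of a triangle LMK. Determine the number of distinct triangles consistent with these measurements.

1

k·sin L = 10·sin(75.5°) ≈ 9.681.
Since l ≥ k, exactly one triangle exists.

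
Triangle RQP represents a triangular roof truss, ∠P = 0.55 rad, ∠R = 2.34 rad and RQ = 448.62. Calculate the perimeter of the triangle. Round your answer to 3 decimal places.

The third angle is ∠Q = π − ∠P − ∠R = 0.252 rad.
Law of sines: QP = RQ·sin R/sin P ≈ 616.65.
Law of sines: PR = RQ·sin Q/sin P ≈ 213.67.
Semiperimeter s = (616.65+213.67+448.62)/2 = 639.47.
Perimeter = 616.65 + 213.67 + 448.62 = 1278.9.

1278.945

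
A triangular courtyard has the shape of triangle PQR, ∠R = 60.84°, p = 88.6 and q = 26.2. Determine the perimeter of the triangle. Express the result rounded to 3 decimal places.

By the law of cosines, r² = p² + q² − 2·p·q·cos R = 6274.3, so r ≈ 79.21.
Semiperimeter s = (88.6+26.2+79.21)/2 = 97.005.
Perimeter = 88.6 + 26.2 + 79.21 = 194.01.

194.010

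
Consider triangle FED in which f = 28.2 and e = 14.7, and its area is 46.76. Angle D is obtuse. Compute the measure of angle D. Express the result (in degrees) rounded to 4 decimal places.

From area = ½·f·e·sin D, we get sin D = 2·area/(f·e) ≈ 0.22560.
Taking the obtuse solution, ∠D ≈ 166.96°.

∠D ≈ 166.9619°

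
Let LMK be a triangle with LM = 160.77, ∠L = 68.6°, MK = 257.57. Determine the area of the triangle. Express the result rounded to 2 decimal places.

area ≈ 20078.22

Law of sines: sin K = LM·sin L/MK ≈ 0.58115.
Since MK ≥ LM, only the acute value applies: ∠K ≈ 35.53°.
Then ∠M = 180° − ∠L − ∠K ≈ 75.87°.
Law of sines gives KL = MK·sin M/sin L ≈ 268.27.
Area = ½·MK·LM·sin M ≈ 20078.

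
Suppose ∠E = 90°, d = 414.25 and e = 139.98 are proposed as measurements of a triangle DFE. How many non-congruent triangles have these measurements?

0

d·sin E = 414.25·sin(90°) ≈ 414.2.
Since ∠E is not acute, a triangle exists only if e > d; here e ≤ d, so there is no triangle.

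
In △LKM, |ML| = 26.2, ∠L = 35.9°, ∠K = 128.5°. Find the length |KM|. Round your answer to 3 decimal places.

The third angle is ∠M = 180° − ∠L − ∠K = 15.60°.
Law of sines: |KM| = |ML|·sin L/sin K ≈ 19.63.

19.630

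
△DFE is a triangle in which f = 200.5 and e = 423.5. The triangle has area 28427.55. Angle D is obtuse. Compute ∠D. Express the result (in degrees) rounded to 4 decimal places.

From area = ½·f·e·sin D, we get sin D = 2·area/(f·e) ≈ 0.66958.
Taking the obtuse solution, ∠D ≈ 137.97°.

137.9654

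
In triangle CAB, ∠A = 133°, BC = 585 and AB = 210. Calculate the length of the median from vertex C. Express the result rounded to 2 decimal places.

Law of sines: sin C = AB·sin A/BC ≈ 0.26254.
Since BC ≥ AB, only the acute value applies: ∠C ≈ 15.22°.
Then ∠B = 180° − ∠A − ∠C ≈ 31.78°.
Law of sines gives CA = BC·sin B/sin A ≈ 421.26.
Median from C: ½√(2·BC² + 2·CA² − AB²) ≈ 498.82.

m_C ≈ 498.82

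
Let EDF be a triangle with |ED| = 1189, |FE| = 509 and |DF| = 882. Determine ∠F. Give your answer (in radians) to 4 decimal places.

∠F ≈ 2.0038 rad

By the law of cosines, cos F = (|DF|² + |FE|² − |ED|²) / (2·|DF|·|FE|) ≈ -0.41956, so ∠F ≈ 2.0038 rad.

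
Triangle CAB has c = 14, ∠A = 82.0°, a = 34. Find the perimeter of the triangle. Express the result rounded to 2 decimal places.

Law of sines: sin C = c·sin A/a ≈ 0.40776.
Since a ≥ c, only the acute value applies: ∠C ≈ 24.06°.
Then ∠B = 180° − ∠A − ∠C ≈ 73.94°.
Law of sines gives b = a·sin B/sin A ≈ 32.993.
Semiperimeter s = (14+34+32.993)/2 = 40.497.
Perimeter = 14 + 34 + 32.993 = 80.993.

perimeter ≈ 80.99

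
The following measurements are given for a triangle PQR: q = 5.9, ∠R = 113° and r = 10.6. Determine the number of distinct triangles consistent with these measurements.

1

q·sin R = 5.9·sin(113°) ≈ 5.431.
Since ∠R is not acute, a triangle exists only if r > q; here r > q, so there is exactly one triangle.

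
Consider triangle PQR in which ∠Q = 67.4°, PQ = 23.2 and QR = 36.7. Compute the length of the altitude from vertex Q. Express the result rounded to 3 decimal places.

By the law of cosines, RP² = PQ² + QR² − 2·PQ·QR·cos Q = 1230.7, so RP ≈ 35.082.
Area = ½·PQ·QR·sin Q ≈ 393.03.
The altitude from Q has length 2·area/RP ≈ 22.407.

22.407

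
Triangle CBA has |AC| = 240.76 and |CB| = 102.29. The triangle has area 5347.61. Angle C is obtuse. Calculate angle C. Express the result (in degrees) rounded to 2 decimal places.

154.26

From area = ½·|AC|·|CB|·sin C, we get sin C = 2·area/(|AC|·|CB|) ≈ 0.43428.
Taking the obtuse solution, ∠C ≈ 154.26°.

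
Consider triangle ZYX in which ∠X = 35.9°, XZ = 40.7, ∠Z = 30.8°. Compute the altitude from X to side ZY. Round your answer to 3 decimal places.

The third angle is ∠Y = 180° − ∠X − ∠Z = 113.30°.
Law of sines: YX = XZ·sin Z/sin Y ≈ 22.691.
Law of sines: ZY = XZ·sin X/sin Y ≈ 25.984.
Area = ½·XZ·YX·sin X ≈ 270.76.
The altitude from X has length 2·area/ZY ≈ 20.84.

20.840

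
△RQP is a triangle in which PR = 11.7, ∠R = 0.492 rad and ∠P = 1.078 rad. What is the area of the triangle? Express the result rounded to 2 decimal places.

area ≈ 28.49

The third angle is ∠Q = π − ∠P − ∠R = 1.572 rad.
Law of sines: QP = PR·sin R/sin Q ≈ 5.527.
Law of sines: RQ = PR·sin P/sin Q ≈ 10.308.
Area = ½·PR·QP·sin P ≈ 28.486.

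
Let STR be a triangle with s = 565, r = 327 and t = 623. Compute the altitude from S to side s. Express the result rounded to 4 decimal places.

Semiperimeter p = (565 + 623 + 327)/2 = 757.5.
Heron's formula: area = √(757.5·192.5·134.5·430.5) ≈ 91887.
The altitude from S has length 2·area/s ≈ 325.26.

h_S ≈ 325.2640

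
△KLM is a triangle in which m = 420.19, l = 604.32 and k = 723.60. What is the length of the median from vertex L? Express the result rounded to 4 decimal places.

508.7019

Median from L: ½√(2·m² + 2·k² − l²) ≈ 508.7.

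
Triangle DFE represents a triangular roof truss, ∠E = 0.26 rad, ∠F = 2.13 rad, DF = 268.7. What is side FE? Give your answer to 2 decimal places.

The third angle is ∠D = π − ∠F − ∠E = 0.752 rad.
Law of sines: FE = DF·sin D/sin E ≈ 713.66.

713.66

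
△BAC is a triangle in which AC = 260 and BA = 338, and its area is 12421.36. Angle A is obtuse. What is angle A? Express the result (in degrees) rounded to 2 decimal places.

∠A ≈ 163.58°

From area = ½·BA·AC·sin A, we get sin A = 2·area/(BA·AC) ≈ 0.28269.
Taking the obtuse solution, ∠A ≈ 163.58°.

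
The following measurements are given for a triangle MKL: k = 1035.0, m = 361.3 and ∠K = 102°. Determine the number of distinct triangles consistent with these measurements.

1

m·sin K = 361.3·sin(102°) ≈ 353.4.
Since ∠K is not acute, a triangle exists only if k > m; here k > m, so there is exactly one triangle.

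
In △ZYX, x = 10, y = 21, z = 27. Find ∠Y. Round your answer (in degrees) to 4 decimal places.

By the law of cosines, cos Y = (x² + z² − y²) / (2·x·z) ≈ 0.71852, so ∠Y ≈ 44.07°.

∠Y ≈ 44.0677°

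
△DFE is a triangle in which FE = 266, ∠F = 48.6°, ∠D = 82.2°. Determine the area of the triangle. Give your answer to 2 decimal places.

area ≈ 20276.30

The third angle is ∠E = 180° − ∠D − ∠F = 49.20°.
Law of sines: ED = FE·sin F/sin D ≈ 201.39.
Law of sines: DF = FE·sin E/sin D ≈ 203.24.
Area = ½·FE·ED·sin E ≈ 20276.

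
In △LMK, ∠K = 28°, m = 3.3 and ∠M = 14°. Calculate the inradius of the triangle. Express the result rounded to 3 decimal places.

r ≈ 0.751

The third angle is ∠L = 180° − ∠M − ∠K = 138.00°.
Law of sines: l = m·sin L/sin M ≈ 9.1275.
Law of sines: k = m·sin K/sin M ≈ 6.404.
Area = ½·m·l·sin K ≈ 7.0704.
Semiperimeter s = (9.1275+3.3+6.404)/2 = 9.4157.
Inradius = area/s = 7.0704/9.4157 ≈ 0.75091.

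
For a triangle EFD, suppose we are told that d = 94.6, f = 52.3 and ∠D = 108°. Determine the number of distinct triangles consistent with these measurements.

f·sin D = 52.3·sin(108°) ≈ 49.74.
Since ∠D is not acute, a triangle exists only if d > f; here d > f, so there is exactly one triangle.

1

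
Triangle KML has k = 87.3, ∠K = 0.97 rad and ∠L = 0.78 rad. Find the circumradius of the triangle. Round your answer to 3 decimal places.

The third angle is ∠M = π − ∠L − ∠K = 1.392 rad.
Law of sines: m = k·sin M/sin K ≈ 104.14.
Law of sines: l = k·sin L/sin K ≈ 74.43.
Circumradius = k/(2 sin K) ≈ 52.916.

52.916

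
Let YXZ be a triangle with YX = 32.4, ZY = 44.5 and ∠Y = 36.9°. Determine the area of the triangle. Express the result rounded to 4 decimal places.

432.8429

Area = ½·ZY·YX·sin Y ≈ 432.84.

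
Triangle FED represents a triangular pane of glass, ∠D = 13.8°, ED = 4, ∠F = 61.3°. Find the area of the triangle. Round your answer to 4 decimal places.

area ≈ 2.1024

The third angle is ∠E = 180° − ∠D − ∠F = 104.90°.
Law of sines: DF = ED·sin E/sin F ≈ 4.4069.
Law of sines: FE = ED·sin D/sin F ≈ 1.0878.
Area = ½·ED·DF·sin D ≈ 2.1024.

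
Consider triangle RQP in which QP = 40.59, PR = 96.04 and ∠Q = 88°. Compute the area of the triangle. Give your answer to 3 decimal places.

area ≈ 1794.386

Law of sines: sin R = QP·sin Q/PR ≈ 0.42238.
Since PR ≥ QP, only the acute value applies: ∠R ≈ 24.98°.
Then ∠P = 180° − ∠Q − ∠R ≈ 67.02°.
Law of sines gives RQ = PR·sin P/sin Q ≈ 88.469.
Area = ½·PR·QP·sin P ≈ 1794.4.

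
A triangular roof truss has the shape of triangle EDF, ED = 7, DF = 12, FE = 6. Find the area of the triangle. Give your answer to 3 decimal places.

Semiperimeter s = (12 + 6 + 7)/2 = 12.5.
Heron's formula: area = √(12.5·0.5·6.5·5.5) ≈ 14.948.

area ≈ 14.948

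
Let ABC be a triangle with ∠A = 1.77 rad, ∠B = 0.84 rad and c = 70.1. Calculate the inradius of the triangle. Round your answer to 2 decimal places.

The third angle is ∠C = π − ∠A − ∠B = 0.532 rad.
Law of sines: a = c·sin A/sin C ≈ 135.55.
Law of sines: b = c·sin B/sin C ≈ 102.98.
Area = ½·c·a·sin B ≈ 3537.9.
Semiperimeter s = (135.55+102.98+70.1)/2 = 154.32.
Inradius = area/s = 3537.9/154.32 ≈ 22.927.

22.93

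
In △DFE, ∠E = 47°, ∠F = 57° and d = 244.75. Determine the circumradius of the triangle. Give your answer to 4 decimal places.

The third angle is ∠D = 180° − ∠F − ∠E = 76.00°.
Law of sines: f = d·sin F/sin D ≈ 211.55.
Law of sines: e = d·sin E/sin D ≈ 184.48.
Circumradius = d/(2 sin D) ≈ 126.12.

R ≈ 126.1213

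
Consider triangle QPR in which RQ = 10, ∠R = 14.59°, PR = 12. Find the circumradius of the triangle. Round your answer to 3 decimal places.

6.801

By the law of cosines, QP² = PR² + RQ² − 2·PR·RQ·cos R = 11.739, so QP ≈ 3.4263.
Area = ½·PR·RQ·sin R ≈ 15.114.
Circumradius = QP/(2 sin R) ≈ 6.8008.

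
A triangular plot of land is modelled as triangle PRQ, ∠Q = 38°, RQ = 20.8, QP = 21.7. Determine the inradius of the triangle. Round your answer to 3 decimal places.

r ≈ 4.930

By the law of cosines, PR² = RQ² + QP² − 2·RQ·QP·cos Q = 192.18, so PR ≈ 13.863.
Area = ½·RQ·QP·sin Q ≈ 138.94.
Semiperimeter s = (20.8+21.7+13.863)/2 = 28.181.
Inradius = area/s = 138.94/28.181 ≈ 4.9303.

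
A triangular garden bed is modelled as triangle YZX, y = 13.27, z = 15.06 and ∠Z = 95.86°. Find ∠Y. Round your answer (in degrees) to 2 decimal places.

Law of sines: sin Y = y·sin Z/z ≈ 0.87654.
Since z ≥ y, only the acute value applies: ∠Y ≈ 61.23°.
Then ∠X = 180° − ∠Z − ∠Y ≈ 22.91°.

∠Y ≈ 61.23°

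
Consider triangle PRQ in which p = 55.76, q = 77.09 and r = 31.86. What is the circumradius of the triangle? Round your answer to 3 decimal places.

By the law of cosines, cos P = (r² + q² − p²) / (2·r·q) ≈ 0.78351, so ∠P ≈ 38.42°.
Circumradius = p/(2 sin P) ≈ 44.868.

44.868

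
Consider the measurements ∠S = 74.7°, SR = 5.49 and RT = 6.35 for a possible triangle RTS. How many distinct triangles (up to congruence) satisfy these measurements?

1

SR·sin S = 5.49·sin(74.7°) ≈ 5.295.
Since RT ≥ SR, exactly one triangle exists.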